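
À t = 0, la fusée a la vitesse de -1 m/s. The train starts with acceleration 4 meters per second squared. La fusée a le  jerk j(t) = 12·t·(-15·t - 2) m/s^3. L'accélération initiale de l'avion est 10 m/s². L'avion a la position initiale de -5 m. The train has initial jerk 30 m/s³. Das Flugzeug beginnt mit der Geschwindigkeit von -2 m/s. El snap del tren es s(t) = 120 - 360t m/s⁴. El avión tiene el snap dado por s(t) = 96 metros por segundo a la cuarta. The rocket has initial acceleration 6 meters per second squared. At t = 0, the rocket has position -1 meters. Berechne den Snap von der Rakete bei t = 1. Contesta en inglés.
Starting from jerk j(t) = 12·t·(-15·t - 2), we take 1 derivative. Taking d/dt of j(t), we find s(t) = -360·t - 24. Using s(t) = -360·t - 24 and substituting t = 1, we find s = -384.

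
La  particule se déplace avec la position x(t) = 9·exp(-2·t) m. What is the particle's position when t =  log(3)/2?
From the given position equation x(t) = 9·exp(-2·t), we substitute t = log(3)/2 to get x = 3.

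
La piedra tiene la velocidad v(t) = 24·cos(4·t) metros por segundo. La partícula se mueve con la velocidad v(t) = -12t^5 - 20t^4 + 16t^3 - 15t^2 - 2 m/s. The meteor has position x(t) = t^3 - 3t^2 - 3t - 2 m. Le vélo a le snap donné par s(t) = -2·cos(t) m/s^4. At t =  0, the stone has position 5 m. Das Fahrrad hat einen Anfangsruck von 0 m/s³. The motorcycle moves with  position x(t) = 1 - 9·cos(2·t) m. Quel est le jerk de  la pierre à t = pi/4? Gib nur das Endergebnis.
Le jerk à t = pi/4 est j = 384.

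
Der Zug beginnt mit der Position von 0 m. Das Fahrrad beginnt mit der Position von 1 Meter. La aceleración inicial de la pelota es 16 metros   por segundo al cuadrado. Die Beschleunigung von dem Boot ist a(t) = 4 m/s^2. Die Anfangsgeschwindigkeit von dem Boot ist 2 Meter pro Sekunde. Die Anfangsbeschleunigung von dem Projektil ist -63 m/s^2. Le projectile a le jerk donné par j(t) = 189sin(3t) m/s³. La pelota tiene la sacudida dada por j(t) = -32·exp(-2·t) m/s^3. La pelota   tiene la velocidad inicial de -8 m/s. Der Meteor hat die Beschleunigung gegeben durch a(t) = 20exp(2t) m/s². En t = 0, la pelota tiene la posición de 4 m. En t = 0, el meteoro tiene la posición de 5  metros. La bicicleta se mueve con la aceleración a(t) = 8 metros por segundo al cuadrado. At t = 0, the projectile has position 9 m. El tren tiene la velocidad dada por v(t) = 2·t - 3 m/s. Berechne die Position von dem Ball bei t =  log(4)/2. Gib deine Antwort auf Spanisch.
Partiendo de la sacudida j(t) = -32·exp(-2·t), tomamos 3 integrales. Integrando la sacudida y usando la condición inicial a(0) = 16, obtenemos a(t) = 16·exp(-2·t). Integrando la aceleración y usando la condición inicial v(0) = -8, obtenemos v(t) = -8·exp(-2·t). La antiderivada de la velocidad, con x(0) = 4, da la posición: x(t) = 4·exp(-2·t). Usando x(t) = 4·exp(-2·t) y sustituyendo t = log(4)/2, encontramos x = 1.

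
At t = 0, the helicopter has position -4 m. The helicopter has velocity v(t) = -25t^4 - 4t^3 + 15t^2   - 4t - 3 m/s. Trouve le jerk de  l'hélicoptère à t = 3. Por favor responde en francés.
En partant de la vitesse v(t) = -25·t^4 - 4·t^3 + 15·t^2 - 4·t - 3, nous prenons 2 dérivées. La dérivée de la vitesse donne l'accélération: a(t) = -100·t^3 - 12·t^2 + 30·t - 4. En dérivant l'accélération, nous obtenons le jerk: j(t) = -300·t^2 - 24·t + 30. En utilisant j(t) = -300·t^2 - 24·t + 30 et en substituant t = 3, nous trouvons j = -2742.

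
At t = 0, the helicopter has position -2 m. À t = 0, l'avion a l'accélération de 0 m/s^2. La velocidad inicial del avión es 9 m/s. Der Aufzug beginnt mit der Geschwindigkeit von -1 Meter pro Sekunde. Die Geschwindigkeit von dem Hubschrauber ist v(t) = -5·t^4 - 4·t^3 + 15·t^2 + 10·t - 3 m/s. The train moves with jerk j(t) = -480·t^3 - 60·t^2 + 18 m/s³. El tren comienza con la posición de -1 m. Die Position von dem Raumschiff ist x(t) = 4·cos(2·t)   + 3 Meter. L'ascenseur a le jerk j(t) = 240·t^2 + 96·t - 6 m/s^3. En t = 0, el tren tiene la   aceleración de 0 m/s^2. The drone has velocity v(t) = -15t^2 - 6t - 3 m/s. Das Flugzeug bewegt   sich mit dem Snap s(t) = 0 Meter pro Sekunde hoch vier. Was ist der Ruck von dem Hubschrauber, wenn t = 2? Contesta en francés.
Pour résoudre ceci, nous devons prendre 2 dérivées de notre équation de la vitesse v(t) = -5·t^4 - 4·t^3 + 15·t^2 + 10·t - 3. En dérivant la vitesse, nous obtenons l'accélération: a(t) = -20·t^3 - 12·t^2 + 30·t + 10. En dérivant l'accélération, nous obtenons le jerk: j(t) = -60·t^2 - 24·t + 30. En utilisant j(t) = -60·t^2 - 24·t + 30 et en substituant t = 2, nous trouvons j = -258.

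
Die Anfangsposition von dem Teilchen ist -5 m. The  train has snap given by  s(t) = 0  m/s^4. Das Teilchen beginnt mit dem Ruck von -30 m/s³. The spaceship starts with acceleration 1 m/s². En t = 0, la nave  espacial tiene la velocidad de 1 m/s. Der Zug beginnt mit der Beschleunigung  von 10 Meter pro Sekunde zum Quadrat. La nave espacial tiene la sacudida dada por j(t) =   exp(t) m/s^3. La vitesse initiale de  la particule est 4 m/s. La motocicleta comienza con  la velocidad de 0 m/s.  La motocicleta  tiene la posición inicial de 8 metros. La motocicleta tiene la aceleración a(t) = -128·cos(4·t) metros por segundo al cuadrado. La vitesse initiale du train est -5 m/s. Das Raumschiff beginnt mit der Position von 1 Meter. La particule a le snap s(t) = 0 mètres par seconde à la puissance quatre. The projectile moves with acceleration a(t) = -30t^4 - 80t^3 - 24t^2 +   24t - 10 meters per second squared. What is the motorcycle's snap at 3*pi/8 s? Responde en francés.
En partant de l'accélération a(t) = -128·cos(4·t), nous prenons 2 dérivées. La dérivée de l'accélération donne le jerk: j(t) = 512·sin(4·t). En prenant d/dt de j(t), nous trouvons s(t) = 2048·cos(4·t). De l'équation du snap s(t) = 2048·cos(4·t), nous substituons t = 3*pi/8 pour obtenir s = 0.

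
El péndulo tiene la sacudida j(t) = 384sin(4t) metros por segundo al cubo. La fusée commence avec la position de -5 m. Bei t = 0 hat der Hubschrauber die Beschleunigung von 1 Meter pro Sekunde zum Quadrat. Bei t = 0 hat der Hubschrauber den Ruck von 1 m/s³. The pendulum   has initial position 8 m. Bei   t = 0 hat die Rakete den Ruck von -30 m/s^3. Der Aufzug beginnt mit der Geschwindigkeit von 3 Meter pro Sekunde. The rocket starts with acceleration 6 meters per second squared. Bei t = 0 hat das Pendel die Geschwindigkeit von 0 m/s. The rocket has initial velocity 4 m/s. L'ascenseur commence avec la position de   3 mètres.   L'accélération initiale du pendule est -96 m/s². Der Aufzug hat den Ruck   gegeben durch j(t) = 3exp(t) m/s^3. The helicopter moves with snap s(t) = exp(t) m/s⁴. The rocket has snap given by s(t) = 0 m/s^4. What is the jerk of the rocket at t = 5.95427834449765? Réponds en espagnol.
Para resolver esto, necesitamos tomar 1 antiderivada de nuestra ecuación del snap s(t) = 0. La antiderivada del snap es la sacudida. Usando j(0) = -30, obtenemos j(t) = -30. Tenemos la sacudida j(t) = -30. Sustituyendo t = 5.95427834449765: j(5.95427834449765) = -30.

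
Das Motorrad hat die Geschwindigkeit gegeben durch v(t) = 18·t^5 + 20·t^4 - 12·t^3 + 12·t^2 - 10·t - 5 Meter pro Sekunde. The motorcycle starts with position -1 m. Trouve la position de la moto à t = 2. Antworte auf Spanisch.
Debemos encontrar la antiderivada de nuestra ecuación de la velocidad v(t) = 18·t^5 + 20·t^4 - 12·t^3 + 12·t^2 - 10·t - 5 1 vez. Integrando la velocidad y usando la condición inicial x(0) = -1, obtenemos x(t) = 3·t^6 + 4·t^5 - 3·t^4 + 4·t^3 - 5·t^2 - 5·t - 1. Tenemos la posición x(t) = 3·t^6 + 4·t^5 - 3·t^4 + 4·t^3 - 5·t^2 - 5·t - 1. Sustituyendo t = 2: x(2) = 273.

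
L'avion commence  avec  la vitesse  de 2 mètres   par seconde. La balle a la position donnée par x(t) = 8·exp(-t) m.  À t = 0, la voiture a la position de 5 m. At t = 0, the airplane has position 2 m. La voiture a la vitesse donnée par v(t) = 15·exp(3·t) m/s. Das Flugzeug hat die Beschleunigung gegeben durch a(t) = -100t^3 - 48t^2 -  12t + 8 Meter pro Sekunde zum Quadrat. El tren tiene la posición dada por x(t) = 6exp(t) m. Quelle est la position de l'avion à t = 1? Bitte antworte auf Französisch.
En partant de l'accélération a(t) = -100·t^3 - 48·t^2 - 12·t + 8, nous prenons 2 primitives. En intégrant l'accélération et en utilisant la condition initiale v(0) = 2, nous obtenons v(t) = -25·t^4 - 16·t^3 - 6·t^2 + 8·t + 2. En prenant ∫v(t)dt et en appliquant x(0) = 2, nous trouvons x(t) = -5·t^5 - 4·t^4 - 2·t^3 + 4·t^2 + 2·t + 2. De l'équation de la position x(t) = -5·t^5 - 4·t^4 - 2·t^3 + 4·t^2 + 2·t + 2, nous substituons t = 1 pour obtenir x = -3.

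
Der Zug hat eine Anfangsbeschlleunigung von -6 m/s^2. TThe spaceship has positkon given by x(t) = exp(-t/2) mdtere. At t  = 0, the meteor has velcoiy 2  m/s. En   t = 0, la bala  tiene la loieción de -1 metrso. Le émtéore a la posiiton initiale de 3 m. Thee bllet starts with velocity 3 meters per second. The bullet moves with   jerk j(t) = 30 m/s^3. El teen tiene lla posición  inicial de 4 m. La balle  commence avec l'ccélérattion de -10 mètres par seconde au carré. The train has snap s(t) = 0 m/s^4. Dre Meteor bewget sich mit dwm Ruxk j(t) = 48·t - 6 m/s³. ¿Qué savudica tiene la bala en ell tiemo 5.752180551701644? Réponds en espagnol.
Usando j(t) = 30 y sustituyendo t = 5.752180551701644, encontramos j = 30.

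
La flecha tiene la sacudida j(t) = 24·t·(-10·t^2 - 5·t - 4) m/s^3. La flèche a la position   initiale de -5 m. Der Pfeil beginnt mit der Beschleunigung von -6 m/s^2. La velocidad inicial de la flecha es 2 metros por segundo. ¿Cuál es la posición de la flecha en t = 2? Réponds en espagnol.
Partiendo de la sacudida j(t) = 24·t·(-10·t^2 - 5·t - 4), tomamos 3 antiderivadas. Integrando la sacudida y usando la condición inicial a(0) = -6, obtenemos a(t) = -60·t^4 - 40·t^3 - 48·t^2 - 6. La integral de la aceleración, con v(0) = 2, da la velocidad: v(t) = -12·t^5 - 10·t^4 - 16·t^3 - 6·t + 2. La integral de la velocidad es la posición. Usando x(0) = -5, obtenemos x(t) = -2·t^6 - 2·t^5 - 4·t^4 - 3·t^2 + 2·t - 5. De la ecuación de la posición x(t) = -2·t^6 - 2·t^5 - 4·t^4 - 3·t^2 + 2·t - 5, sustituimos t = 2 para obtener x = -269.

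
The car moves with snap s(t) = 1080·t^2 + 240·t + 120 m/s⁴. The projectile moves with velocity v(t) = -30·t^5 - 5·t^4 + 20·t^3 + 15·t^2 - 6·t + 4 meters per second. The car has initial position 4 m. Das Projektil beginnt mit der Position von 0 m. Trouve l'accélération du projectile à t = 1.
En partant de la vitesse v(t) = -30·t^5 - 5·t^4 + 20·t^3 + 15·t^2 - 6·t + 4, nous prenons 1 dérivée. En prenant d/dt de v(t), nous trouvons a(t) = -150·t^4 - 20·t^3 + 60·t^2 + 30·t - 6. De l'équation de l'accélération a(t) = -150·t^4 - 20·t^3 + 60·t^2 + 30·t - 6, nous substituons t = 1 pour obtenir a = -86.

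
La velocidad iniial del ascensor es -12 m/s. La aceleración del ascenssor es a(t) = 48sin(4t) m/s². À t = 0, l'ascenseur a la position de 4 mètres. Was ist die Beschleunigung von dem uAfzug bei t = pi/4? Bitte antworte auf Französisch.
De l'équation de l'accélération a(t) = 48·sin(4·t), nous substituons t = pi/4 pour obtenir a = 0.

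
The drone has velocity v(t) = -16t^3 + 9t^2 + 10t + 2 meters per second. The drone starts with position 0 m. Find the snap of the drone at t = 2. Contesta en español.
Partiendo de la velocidad v(t) = -16·t^3 + 9·t^2 + 10·t + 2, tomamos 3 derivadas. Derivando la velocidad, obtenemos la aceleración: a(t) = -48·t^2 + 18·t + 10. Derivando la aceleración, obtenemos la sacudida: j(t) = 18 - 96·t. Tomando d/dt de j(t), encontramos s(t) = -96. Usando s(t) = -96 y sustituyendo t = 2, encontramos s = -96.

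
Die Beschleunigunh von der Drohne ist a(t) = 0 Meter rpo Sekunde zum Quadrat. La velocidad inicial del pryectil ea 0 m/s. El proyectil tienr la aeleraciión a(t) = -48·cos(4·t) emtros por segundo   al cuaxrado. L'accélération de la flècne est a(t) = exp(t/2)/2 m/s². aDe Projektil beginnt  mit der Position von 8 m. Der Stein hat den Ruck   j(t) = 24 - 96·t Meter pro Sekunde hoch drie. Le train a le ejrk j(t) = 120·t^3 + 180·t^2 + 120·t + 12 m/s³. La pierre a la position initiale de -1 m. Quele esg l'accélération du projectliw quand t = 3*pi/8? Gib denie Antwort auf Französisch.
De l'équation de l'accélération a(t) = -48·cos(4·t), nous substituons t = 3*pi/8 pour obtenir a = 0.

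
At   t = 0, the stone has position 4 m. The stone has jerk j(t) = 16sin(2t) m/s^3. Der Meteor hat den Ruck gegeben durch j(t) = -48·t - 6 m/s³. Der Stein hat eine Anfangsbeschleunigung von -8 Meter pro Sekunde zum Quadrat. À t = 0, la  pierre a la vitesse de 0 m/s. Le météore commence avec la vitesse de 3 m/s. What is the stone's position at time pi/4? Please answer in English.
Starting from jerk j(t) = 16·sin(2·t), we take 3 integrals. The integral of jerk is acceleration. Using a(0) = -8, we get a(t) = -8·cos(2·t). Finding the antiderivative of a(t) and using v(0) = 0: v(t) = -4·sin(2·t). The antiderivative of velocity, with x(0) = 4, gives position: x(t) = 2·cos(2·t) + 2. Using x(t) = 2·cos(2·t) + 2 and substituting t = pi/4, we find x = 2.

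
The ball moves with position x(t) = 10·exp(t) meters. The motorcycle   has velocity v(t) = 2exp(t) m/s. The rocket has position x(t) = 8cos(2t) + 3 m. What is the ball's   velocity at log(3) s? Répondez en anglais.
Starting from position x(t) = 10·exp(t), we take 1 derivative. Differentiating position, we get velocity: v(t) = 10·exp(t). Using v(t) = 10·exp(t) and substituting t = log(3), we find v = 30.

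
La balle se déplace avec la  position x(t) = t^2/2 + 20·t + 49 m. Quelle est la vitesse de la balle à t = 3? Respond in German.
Um dies zu lösen, müssen wir 1 Ableitung unserer Gleichung für die Position x(t) = t^2/2 + 20·t + 49 nehmen. Mit d/dt von x(t) finden wir v(t) = t + 20. Aus der Gleichung für die Geschwindigkeit v(t) = t + 20, setzen wir t = 3 ein und erhalten v = 23.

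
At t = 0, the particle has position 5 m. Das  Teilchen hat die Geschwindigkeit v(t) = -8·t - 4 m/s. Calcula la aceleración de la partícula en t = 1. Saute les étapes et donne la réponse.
La respuesta es -8.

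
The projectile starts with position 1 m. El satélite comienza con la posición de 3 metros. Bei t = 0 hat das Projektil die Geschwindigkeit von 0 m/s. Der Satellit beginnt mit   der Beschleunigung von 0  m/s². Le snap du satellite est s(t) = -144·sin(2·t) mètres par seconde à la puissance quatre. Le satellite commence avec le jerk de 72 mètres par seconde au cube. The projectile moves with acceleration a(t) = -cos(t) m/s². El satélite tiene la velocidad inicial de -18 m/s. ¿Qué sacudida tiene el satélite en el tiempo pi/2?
Partiendo del snap s(t) = -144·sin(2·t), tomamos 1 integral. La antiderivada del snap, con j(0) = 72, da la sacudida: j(t) = 72·cos(2·t). Usando j(t) = 72·cos(2·t) y sustituyendo t = pi/2, encontramos j = -72.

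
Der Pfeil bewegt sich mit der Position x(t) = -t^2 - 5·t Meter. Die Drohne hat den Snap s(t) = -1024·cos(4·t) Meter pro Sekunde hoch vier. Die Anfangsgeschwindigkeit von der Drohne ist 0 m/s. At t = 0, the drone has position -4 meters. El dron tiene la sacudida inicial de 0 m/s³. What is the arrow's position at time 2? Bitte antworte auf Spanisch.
De la ecuación de la posición x(t) = -t^2 - 5·t, sustituimos t = 2 para obtener x = -14.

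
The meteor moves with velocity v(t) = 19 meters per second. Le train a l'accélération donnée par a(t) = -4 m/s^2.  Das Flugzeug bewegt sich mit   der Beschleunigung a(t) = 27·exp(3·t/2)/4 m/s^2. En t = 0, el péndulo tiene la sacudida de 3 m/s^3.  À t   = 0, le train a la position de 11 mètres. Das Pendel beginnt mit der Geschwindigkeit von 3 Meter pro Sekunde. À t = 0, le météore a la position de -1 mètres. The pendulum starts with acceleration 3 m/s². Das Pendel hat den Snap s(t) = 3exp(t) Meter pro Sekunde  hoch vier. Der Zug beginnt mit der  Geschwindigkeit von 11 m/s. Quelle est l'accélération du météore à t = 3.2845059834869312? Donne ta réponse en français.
Pour résoudre ceci, nous devons prendre 1 dérivée de notre équation de la vitesse v(t) = 19. En dérivant la vitesse, nous obtenons l'accélération: a(t) = 0. En utilisant a(t) = 0 et en substituant t = 3.2845059834869312, nous trouvons a = 0.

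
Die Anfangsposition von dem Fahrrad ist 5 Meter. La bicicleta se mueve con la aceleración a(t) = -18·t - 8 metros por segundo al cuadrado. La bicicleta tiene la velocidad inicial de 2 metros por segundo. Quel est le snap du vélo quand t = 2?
Pour résoudre ceci, nous devons prendre 2 dérivées de notre équation de l'accélération a(t) = -18·t - 8. La dérivée de l'accélération donne le jerk: j(t) = -18. En prenant d/dt de j(t), nous trouvons s(t) = 0. De l'équation du snap s(t) = 0, nous substituons t = 2 pour obtenir s = 0.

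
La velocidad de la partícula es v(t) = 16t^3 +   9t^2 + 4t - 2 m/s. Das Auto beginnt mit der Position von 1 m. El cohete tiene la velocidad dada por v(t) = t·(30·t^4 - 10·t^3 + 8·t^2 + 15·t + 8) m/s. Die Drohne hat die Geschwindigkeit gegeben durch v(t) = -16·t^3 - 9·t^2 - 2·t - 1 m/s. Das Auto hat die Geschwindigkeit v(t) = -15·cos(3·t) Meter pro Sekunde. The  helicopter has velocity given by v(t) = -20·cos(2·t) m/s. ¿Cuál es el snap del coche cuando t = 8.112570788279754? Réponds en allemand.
Wir müssen unsere Gleichung für die Geschwindigkeit v(t) = -15·cos(3·t) 3-mal ableiten. Die Ableitung von der Geschwindigkeit ergibt die Beschleunigung: a(t) = 45·sin(3·t). Mit d/dt von a(t) finden wir j(t) = 135·cos(3·t). Mit d/dt von j(t) finden wir s(t) = -405·sin(3·t). Aus der Gleichung für den Snap s(t) = -405·sin(3·t), setzen wir t = 8.112570788279754 ein und erhalten s = 289.122946116853.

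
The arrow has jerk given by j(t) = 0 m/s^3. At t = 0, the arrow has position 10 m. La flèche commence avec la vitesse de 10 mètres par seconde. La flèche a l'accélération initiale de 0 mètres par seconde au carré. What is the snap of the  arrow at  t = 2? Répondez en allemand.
Ausgehend von dem Ruck j(t) = 0, nehmen wir 1 Ableitung. Durch Ableiten von dem Ruck erhalten wir den Snap: s(t) = 0. Wir haben den Snap s(t) = 0. Durch Einsetzen von t = 2: s(2) = 0.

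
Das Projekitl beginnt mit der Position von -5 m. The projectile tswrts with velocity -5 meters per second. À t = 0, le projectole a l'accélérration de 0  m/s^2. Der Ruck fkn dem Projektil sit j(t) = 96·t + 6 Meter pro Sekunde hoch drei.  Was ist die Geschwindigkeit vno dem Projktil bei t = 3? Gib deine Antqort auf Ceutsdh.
Ausgehend von dem Ruck j(t) = 96·t + 6, nehmen wir 2 Integrale. Das Integral von dem Ruck ist die Beschleunigung. Mit a(0) = 0 erhalten wir a(t) = 6·t·(8·t + 1). Die Stammfunktion von der Beschleunigung, mit v(0) = -5, ergibt die Geschwindigkeit: v(t) = 16·t^3 + 3·t^2 - 5. Aus der Gleichung für die Geschwindigkeit v(t) = 16·t^3 + 3·t^2 - 5, setzen wir t = 3 ein und erhalten v = 454.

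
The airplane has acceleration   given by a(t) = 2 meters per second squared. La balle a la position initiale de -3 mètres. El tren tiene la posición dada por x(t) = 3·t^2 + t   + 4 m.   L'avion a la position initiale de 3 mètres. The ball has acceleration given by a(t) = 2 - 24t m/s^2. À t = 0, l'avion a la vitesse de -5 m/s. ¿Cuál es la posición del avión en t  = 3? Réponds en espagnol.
Debemos encontrar la antiderivada de nuestra ecuación de la aceleración a(t) = 2 2 veces. La antiderivada de la aceleración, con v(0) = -5, da la velocidad: v(t) = 2·t - 5. Integrando la velocidad y usando la condición inicial x(0) = 3, obtenemos x(t) = t^2 - 5·t + 3. De la ecuación de la posición x(t) = t^2 - 5·t + 3, sustituimos t = 3 para obtener x = -3.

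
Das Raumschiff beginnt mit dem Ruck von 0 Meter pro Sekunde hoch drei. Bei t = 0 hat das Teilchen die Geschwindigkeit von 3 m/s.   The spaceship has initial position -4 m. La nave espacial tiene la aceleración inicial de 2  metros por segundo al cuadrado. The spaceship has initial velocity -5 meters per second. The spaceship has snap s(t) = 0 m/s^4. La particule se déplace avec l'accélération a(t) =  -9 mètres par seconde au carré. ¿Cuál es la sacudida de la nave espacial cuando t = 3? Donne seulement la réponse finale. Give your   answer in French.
À t = 3, j = 0.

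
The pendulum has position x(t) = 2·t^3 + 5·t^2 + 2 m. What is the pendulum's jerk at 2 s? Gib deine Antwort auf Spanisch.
Para resolver esto, necesitamos tomar 3 derivadas de nuestra ecuación de la posición x(t) = 2·t^3 + 5·t^2 + 2. Derivando la posición, obtenemos la velocidad: v(t) = 6·t^2 + 10·t. Tomando d/dt de v(t), encontramos a(t) = 12·t + 10. Derivando la aceleración, obtenemos la sacudida: j(t) = 12. Tenemos la sacudida j(t) = 12. Sustituyendo t = 2: j(2) = 12.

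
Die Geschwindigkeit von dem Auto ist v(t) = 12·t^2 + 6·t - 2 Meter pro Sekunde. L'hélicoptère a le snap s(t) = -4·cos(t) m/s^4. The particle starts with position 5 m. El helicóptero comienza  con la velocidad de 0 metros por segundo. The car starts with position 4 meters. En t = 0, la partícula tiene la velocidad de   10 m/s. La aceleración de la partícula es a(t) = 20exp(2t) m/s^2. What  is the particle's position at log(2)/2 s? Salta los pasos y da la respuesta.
The answer is 10.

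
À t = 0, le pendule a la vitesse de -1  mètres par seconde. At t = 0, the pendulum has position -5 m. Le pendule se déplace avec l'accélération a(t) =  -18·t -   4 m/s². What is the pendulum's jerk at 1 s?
Starting from acceleration a(t) = -18·t - 4, we take 1 derivative. Taking d/dt of a(t), we find j(t) = -18. From the given jerk equation j(t) = -18, we substitute t = 1 to get j = -18.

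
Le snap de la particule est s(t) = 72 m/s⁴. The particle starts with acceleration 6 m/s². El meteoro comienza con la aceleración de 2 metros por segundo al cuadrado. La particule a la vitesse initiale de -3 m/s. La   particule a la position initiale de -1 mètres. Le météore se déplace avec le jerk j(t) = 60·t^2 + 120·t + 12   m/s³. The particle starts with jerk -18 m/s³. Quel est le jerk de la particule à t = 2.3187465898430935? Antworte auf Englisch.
To find the answer, we compute 1 integral of s(t) = 72. Taking ∫s(t)dt and applying j(0) = -18, we find j(t) = 72·t - 18. From the given jerk equation j(t) = 72·t - 18, we substitute t = 2.3187465898430935 to get j = 148.949754468703.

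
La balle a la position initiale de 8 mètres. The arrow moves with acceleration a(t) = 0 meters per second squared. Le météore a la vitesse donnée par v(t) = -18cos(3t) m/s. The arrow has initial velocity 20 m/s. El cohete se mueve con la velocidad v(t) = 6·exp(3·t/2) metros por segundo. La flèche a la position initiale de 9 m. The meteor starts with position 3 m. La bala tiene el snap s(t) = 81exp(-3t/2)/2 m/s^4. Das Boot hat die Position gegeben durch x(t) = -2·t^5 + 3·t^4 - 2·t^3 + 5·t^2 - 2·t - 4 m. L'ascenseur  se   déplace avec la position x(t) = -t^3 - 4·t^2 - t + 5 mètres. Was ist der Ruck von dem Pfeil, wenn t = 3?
Um dies zu lösen, müssen wir 1 Ableitung unserer Gleichung für die Beschleunigung a(t) = 0 nehmen. Die Ableitung von der Beschleunigung ergibt den Ruck: j(t) = 0. Mit j(t) = 0 und Einsetzen von t = 3, finden wir j = 0.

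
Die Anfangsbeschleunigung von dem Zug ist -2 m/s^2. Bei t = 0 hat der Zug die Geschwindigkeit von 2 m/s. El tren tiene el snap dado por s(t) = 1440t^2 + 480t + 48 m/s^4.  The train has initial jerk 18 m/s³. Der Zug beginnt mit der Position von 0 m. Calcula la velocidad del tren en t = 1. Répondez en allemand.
Wir müssen die Stammfunktion unserer Gleichung für den Snap s(t) = 1440·t^2 + 480·t + 48 3-mal finden. Die Stammfunktion von dem Snap, mit j(0) = 18, ergibt den Ruck: j(t) = 480·t^3 + 240·t^2 + 48·t + 18. Mit ∫j(t)dt und Anwendung von a(0) = -2, finden wir a(t) = 120·t^4 + 80·t^3 + 24·t^2 + 18·t - 2. Mit ∫a(t)dt und Anwendung von v(0) = 2, finden wir v(t) = 24·t^5 + 20·t^4 + 8·t^3 + 9·t^2 - 2·t + 2. Aus der Gleichung für die Geschwindigkeit v(t) = 24·t^5 + 20·t^4 + 8·t^3 + 9·t^2 - 2·t + 2, setzen wir t = 1 ein und erhalten v = 61.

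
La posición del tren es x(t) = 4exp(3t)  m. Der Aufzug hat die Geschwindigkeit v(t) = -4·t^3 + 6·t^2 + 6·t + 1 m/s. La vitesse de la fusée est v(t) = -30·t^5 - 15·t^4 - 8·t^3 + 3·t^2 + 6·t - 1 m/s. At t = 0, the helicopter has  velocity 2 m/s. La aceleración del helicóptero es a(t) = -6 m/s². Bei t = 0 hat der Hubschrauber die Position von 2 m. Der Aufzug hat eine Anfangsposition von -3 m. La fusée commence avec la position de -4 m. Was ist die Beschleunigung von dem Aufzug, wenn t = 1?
Wir müssen unsere Gleichung für die Geschwindigkeit v(t) = -4·t^3 + 6·t^2 + 6·t + 1 1-mal ableiten. Durch Ableiten von der Geschwindigkeit erhalten wir die Beschleunigung: a(t) = -12·t^2 + 12·t + 6. Aus der Gleichung für die Beschleunigung a(t) = -12·t^2 + 12·t + 6, setzen wir t = 1 ein und erhalten a = 6.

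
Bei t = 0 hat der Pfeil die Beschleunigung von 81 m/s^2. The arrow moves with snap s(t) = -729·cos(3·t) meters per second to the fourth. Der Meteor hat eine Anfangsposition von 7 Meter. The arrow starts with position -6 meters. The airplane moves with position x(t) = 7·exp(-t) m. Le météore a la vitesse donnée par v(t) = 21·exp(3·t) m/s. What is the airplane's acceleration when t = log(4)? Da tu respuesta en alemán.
Wir müssen unsere Gleichung für die Position x(t) = 7·exp(-t) 2-mal ableiten. Die Ableitung von der Position ergibt die Geschwindigkeit: v(t) = -7·exp(-t). Durch Ableiten von der Geschwindigkeit erhalten wir die Beschleunigung: a(t) = 7·exp(-t). Wir haben die Beschleunigung a(t) = 7·exp(-t). Durch Einsetzen von t = log(4): a(log(4)) = 7/4.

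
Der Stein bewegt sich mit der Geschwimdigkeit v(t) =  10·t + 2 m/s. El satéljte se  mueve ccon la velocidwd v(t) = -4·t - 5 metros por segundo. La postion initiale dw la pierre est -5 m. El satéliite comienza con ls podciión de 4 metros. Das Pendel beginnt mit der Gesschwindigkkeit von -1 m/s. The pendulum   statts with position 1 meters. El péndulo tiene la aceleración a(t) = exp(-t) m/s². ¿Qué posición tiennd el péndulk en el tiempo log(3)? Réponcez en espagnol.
Partiendo de la aceleración a(t) = exp(-t), tomamos 2 integrales. La integral de la aceleración, con v(0) = -1, da la velocidad: v(t) = -exp(-t). La antiderivada de la velocidad es la posición. Usando x(0) = 1, obtenemos x(t) = exp(-t). De la ecuación de la posición x(t) = exp(-t), sustituimos t = log(3) para obtener x = 1/3.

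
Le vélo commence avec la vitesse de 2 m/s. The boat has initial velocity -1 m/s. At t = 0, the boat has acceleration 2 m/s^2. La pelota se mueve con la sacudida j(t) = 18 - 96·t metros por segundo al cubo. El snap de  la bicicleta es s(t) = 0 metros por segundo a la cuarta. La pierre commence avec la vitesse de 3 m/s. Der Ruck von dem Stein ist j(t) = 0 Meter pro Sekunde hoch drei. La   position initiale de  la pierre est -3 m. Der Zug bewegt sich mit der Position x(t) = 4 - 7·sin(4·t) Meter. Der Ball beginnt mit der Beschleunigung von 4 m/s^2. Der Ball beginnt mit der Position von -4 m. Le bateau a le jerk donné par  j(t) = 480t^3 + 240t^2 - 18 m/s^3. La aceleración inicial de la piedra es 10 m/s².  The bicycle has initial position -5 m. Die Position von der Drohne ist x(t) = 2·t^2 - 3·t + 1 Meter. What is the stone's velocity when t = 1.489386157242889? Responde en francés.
Nous devons trouver la primitive de notre équation du jerk j(t) = 0 2 fois. L'intégrale du jerk, avec a(0) = 10, donne l'accélération: a(t) = 10. En intégrant l'accélération et en utilisant la condition initiale v(0) = 3, nous obtenons v(t) = 10·t + 3. De l'équation de la vitesse v(t) = 10·t + 3, nous substituons t = 1.489386157242889 pour obtenir v = 17.8938615724289.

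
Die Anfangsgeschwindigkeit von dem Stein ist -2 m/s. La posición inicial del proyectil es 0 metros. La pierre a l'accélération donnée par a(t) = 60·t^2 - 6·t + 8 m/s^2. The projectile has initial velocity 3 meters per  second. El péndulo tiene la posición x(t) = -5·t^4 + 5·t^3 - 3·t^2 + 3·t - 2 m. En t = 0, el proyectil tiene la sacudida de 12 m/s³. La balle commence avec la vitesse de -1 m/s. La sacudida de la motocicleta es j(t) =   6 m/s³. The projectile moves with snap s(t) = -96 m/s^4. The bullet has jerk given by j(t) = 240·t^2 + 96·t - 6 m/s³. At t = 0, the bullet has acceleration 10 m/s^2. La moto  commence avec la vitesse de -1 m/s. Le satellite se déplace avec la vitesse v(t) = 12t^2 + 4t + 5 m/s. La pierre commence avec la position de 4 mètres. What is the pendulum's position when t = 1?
We have position x(t) = -5·t^4 + 5·t^3 - 3·t^2 + 3·t - 2. Substituting t = 1: x(1) = -2.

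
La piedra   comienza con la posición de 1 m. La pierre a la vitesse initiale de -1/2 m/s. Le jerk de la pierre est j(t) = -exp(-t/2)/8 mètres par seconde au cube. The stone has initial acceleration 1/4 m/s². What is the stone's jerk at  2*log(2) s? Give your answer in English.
Using j(t) = -exp(-t/2)/8 and substituting t = 2*log(2), we find j = -1/16.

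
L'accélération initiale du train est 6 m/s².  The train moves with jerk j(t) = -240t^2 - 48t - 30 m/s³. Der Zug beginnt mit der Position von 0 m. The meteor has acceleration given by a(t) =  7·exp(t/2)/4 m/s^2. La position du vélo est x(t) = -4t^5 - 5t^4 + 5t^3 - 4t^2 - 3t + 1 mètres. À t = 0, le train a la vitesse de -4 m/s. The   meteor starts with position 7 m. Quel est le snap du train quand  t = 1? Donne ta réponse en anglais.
Starting from jerk j(t) = -240·t^2 - 48·t - 30, we take 1 derivative. The derivative of jerk gives snap: s(t) = -480·t - 48. We have snap s(t) = -480·t - 48. Substituting t = 1: s(1) = -528.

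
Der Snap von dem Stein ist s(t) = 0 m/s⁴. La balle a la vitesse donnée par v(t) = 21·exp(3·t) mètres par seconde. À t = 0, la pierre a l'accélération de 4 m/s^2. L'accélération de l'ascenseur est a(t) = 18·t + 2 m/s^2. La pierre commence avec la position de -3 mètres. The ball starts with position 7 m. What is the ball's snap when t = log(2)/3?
Starting from velocity v(t) = 21·exp(3·t), we take 3 derivatives. Differentiating velocity, we get acceleration: a(t) = 63·exp(3·t). Differentiating acceleration, we get jerk: j(t) = 189·exp(3·t). The derivative of jerk gives snap: s(t) = 567·exp(3·t). From the given snap equation s(t) = 567·exp(3·t), we substitute t = log(2)/3 to get s = 1134.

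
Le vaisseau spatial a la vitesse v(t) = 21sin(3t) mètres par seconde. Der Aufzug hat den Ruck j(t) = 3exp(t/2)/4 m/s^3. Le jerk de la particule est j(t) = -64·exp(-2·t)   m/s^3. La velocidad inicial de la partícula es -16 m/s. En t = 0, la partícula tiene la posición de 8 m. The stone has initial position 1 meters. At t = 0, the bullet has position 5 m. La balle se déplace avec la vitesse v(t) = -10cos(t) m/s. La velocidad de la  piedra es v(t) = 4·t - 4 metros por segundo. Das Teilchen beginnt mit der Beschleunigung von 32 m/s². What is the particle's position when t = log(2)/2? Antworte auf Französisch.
Nous devons intégrer notre équation du jerk j(t) = -64·exp(-2·t) 3 fois. En intégrant le jerk et en utilisant la condition initiale a(0) = 32, nous obtenons a(t) = 32·exp(-2·t). La primitive de l'accélération est la vitesse. En utilisant v(0) = -16, nous obtenons v(t) = -16·exp(-2·t). La primitive de la vitesse, avec x(0) = 8, donne la position: x(t) = 8·exp(-2·t). En utilisant x(t) = 8·exp(-2·t) et en substituant t = log(2)/2, nous trouvons x = 4.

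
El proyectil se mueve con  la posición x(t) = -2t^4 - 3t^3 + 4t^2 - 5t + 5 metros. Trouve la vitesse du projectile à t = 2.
Pour résoudre ceci, nous devons prendre 1 dérivée de notre équation de la position x(t) = -2·t^4 - 3·t^3 + 4·t^2 - 5·t + 5. En dérivant la position, nous obtenons la vitesse: v(t) = -8·t^3 - 9·t^2 + 8·t - 5. Nous avons la vitesse v(t) = -8·t^3 - 9·t^2 + 8·t - 5. En substituant t = 2: v(2) = -89.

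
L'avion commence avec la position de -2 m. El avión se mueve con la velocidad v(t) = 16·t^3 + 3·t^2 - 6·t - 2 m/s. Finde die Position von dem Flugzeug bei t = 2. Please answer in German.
Wir müssen die Stammfunktion unserer Gleichung für die Geschwindigkeit v(t) = 16·t^3 + 3·t^2 - 6·t - 2 1-mal finden. Die Stammfunktion von der Geschwindigkeit ist die Position. Mit x(0) = -2 erhalten wir x(t) = 4·t^4 + t^3 - 3·t^2 - 2·t - 2. Mit x(t) = 4·t^4 + t^3 - 3·t^2 - 2·t - 2 und Einsetzen von t = 2, finden wir x = 54.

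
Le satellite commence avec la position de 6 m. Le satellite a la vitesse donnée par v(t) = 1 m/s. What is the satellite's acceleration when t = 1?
We must differentiate our velocity equation v(t) = 1 1 time. Taking d/dt of v(t), we find a(t) = 0. From the given acceleration equation a(t) = 0, we substitute t = 1 to get a = 0.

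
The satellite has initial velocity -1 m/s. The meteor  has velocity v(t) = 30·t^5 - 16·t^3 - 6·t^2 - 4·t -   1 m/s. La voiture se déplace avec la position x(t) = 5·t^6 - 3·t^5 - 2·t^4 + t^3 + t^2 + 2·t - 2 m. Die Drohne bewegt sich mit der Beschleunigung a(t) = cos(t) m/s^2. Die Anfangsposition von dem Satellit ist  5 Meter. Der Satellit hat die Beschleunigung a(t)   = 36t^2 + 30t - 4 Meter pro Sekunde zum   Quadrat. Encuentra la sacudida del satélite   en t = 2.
Para resolver esto, necesitamos tomar 1 derivada de nuestra ecuación de la aceleración a(t) = 36·t^2 + 30·t - 4. Derivando la aceleración, obtenemos la sacudida: j(t) = 72·t + 30. Tenemos la sacudida j(t) = 72·t + 30. Sustituyendo t = 2: j(2) = 174.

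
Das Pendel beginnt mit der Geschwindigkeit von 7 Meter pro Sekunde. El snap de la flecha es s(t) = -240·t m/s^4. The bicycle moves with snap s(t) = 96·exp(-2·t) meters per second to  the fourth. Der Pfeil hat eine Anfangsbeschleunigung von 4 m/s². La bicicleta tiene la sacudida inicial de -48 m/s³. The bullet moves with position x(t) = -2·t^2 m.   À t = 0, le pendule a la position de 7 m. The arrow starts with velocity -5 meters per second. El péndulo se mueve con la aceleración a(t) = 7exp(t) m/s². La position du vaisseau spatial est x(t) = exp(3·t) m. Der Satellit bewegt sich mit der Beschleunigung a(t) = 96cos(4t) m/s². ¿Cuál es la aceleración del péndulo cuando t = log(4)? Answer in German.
Wir haben die Beschleunigung a(t) = 7·exp(t). Durch Einsetzen von t = log(4): a(log(4)) = 28.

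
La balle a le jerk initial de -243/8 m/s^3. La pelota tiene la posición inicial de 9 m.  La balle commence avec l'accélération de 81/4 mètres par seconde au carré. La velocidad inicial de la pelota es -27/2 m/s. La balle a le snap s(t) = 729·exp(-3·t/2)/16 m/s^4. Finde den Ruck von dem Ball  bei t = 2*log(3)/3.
Ausgehend von dem Snap s(t) = 729·exp(-3·t/2)/16, nehmen wir 1 Stammfunktion. Durch Integration von dem Snap und Verwendung der Anfangsbedingung j(0) = -243/8, erhalten wir j(t) = -243·exp(-3·t/2)/8. Wir haben den Ruck j(t) = -243·exp(-3·t/2)/8. Durch Einsetzen von t = 2*log(3)/3: j(2*log(3)/3) = -81/8.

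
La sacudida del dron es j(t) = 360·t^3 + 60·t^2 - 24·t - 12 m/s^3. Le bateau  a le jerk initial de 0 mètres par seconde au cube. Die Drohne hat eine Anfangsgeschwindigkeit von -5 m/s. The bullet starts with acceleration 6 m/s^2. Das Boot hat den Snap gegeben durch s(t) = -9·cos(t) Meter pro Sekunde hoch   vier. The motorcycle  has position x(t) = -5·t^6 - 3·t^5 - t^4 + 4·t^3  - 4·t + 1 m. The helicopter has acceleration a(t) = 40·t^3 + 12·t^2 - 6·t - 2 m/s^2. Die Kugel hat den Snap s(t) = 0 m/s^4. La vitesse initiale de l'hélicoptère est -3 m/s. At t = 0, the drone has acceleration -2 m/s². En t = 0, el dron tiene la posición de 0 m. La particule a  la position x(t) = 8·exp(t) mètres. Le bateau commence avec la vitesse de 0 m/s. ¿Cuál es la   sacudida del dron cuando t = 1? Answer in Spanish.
Tenemos la sacudida j(t) = 360·t^3 + 60·t^2 - 24·t - 12. Sustituyendo t = 1: j(1) = 384.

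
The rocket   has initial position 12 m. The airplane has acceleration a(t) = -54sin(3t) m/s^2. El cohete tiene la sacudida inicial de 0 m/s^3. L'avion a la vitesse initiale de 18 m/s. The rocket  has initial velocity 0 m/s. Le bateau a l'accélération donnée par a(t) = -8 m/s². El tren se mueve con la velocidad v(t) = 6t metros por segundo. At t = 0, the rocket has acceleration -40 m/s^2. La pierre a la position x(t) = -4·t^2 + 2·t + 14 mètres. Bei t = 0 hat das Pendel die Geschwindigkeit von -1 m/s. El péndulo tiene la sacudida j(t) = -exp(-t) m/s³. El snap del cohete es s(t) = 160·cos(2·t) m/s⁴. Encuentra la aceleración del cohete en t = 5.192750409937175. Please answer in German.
Ausgehend von dem Snap s(t) = 160·cos(2·t), nehmen wir 2 Integrale. Das Integral von dem Snap, mit j(0) = 0, ergibt den Ruck: j(t) = 80·sin(2·t). Mit ∫j(t)dt und Anwendung von a(0) = -40, finden wir a(t) = -40·cos(2·t). Wir haben die Beschleunigung a(t) = -40·cos(2·t). Durch Einsetzen von t = 5.192750409937175: a(5.192750409937175) = 22.9171070480330.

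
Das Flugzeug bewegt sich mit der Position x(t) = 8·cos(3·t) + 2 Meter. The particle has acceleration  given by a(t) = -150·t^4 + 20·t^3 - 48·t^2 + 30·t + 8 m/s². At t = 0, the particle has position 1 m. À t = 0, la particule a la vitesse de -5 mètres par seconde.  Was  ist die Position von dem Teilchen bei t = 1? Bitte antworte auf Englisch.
To solve this, we need to take 2 integrals of our acceleration equation a(t) = -150·t^4 + 20·t^3 - 48·t^2 + 30·t + 8. Finding the integral of a(t) and using v(0) = -5: v(t) = -30·t^5 + 5·t^4 - 16·t^3 + 15·t^2 + 8·t - 5. Finding the integral of v(t) and using x(0) = 1: x(t) = -5·t^6 + t^5 - 4·t^4 + 5·t^3 + 4·t^2 - 5·t + 1. Using x(t) = -5·t^6 + t^5 - 4·t^4 + 5·t^3 + 4·t^2 - 5·t + 1 and substituting t = 1, we find x = -3.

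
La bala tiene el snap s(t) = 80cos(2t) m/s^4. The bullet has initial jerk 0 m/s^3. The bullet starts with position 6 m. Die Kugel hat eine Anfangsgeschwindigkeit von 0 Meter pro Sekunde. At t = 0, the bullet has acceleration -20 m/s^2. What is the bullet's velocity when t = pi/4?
We must find the antiderivative of our snap equation s(t) = 80·cos(2·t) 3 times. The antiderivative of snap, with j(0) = 0, gives jerk: j(t) = 40·sin(2·t). The integral of jerk, with a(0) = -20, gives acceleration: a(t) = -20·cos(2·t). Taking ∫a(t)dt and applying v(0) = 0, we find v(t) = -10·sin(2·t). From the given velocity equation v(t) = -10·sin(2·t), we substitute t = pi/4 to get v = -10.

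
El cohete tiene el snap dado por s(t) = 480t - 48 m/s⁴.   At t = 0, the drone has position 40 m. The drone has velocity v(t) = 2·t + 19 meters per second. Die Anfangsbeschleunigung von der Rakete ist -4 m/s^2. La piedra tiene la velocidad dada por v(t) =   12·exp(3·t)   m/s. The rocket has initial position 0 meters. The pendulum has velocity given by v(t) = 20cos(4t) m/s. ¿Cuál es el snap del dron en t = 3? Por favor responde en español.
Partiendo de la velocidad v(t) = 2·t + 19, tomamos 3 derivadas. Derivando la velocidad, obtenemos la aceleración: a(t) = 2. La derivada de la aceleración da la sacudida: j(t) = 0. Derivando la sacudida, obtenemos el snap: s(t) = 0. De la ecuación del snap s(t) = 0, sustituimos t = 3 para obtener s = 0.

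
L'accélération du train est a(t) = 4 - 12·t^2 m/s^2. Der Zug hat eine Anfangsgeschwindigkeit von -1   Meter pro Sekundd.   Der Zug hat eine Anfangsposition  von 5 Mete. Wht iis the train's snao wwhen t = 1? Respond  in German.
Ausgehend von der Beschleunigung a(t) = 4 - 12·t^2, nehmen wir 2 Ableitungen. Die Ableitung von der Beschleunigung ergibt den Ruck: j(t) = -24·t. Die Ableitung von dem Ruck ergibt den Snap: s(t) = -24. Aus der Gleichung für den Snap s(t) = -24, setzen wir t = 1 ein und erhalten s = -24.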